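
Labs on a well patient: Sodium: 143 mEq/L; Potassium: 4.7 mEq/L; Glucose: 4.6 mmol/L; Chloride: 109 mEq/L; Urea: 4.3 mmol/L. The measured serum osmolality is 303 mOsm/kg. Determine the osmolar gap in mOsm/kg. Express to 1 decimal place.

8.1 mOsm/kg

Calculated osmolality = 2·Na + glucose + urea
= 2·143 + 4.6 + 4.3
= 286 + 4.60 + 4.30
= 294.9 mOsm/kg ≈ 294.9 mOsm/kg
Osmolar gap = measured − calculated = 303 − 294.9 = 8.1 mOsm/kg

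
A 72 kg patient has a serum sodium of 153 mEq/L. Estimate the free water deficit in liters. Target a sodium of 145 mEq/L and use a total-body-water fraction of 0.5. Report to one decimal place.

2.0 L

TBW = 0.5 · 72 = 36 L
Free water deficit = TBW · (Na/145 − 1)
= 36 · (153/145 − 1)
= 36 · 0.0552
= 1.99 L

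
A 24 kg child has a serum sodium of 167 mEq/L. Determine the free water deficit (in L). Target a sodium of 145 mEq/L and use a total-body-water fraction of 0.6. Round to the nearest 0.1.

TBW = 0.6 · 24 = 14.4 L
Free water deficit = TBW · (Na/145 − 1)
= 14.4 · (167/145 − 1)
= 14.4 · 0.1517
= 2.18 L

2.2 L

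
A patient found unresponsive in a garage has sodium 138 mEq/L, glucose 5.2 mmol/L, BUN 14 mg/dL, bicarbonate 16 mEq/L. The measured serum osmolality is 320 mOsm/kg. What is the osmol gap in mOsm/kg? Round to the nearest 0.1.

Calculated osmolality = 2·Na + glucose + BUN/2.8
= 2·138 + 5.2 + 14/2.8
= 276 + 5.20 + 5
= 286.2 mOsm/kg ≈ 286.2 mOsm/kg
Osmolar gap = measured − calculated = 320 − 286.2 = 33.8 mOsm/kg

33.8 mOsm/kg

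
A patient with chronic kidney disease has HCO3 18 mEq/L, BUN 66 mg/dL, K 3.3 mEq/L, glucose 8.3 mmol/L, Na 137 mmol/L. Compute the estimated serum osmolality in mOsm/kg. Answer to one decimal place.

305.9 mOsm/kg

Calculated osmolality = 2·Na + glucose + BUN/2.8
= 2·137 + 8.3 + 66/2.8
= 274 + 8.30 + 23.57
= 305.87 mOsm/kg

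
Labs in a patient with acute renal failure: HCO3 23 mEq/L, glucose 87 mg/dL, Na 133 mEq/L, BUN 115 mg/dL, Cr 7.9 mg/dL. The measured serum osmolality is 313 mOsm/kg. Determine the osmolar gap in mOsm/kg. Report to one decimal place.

Calculated osmolality = 2·Na + glucose/18 + BUN/2.8
= 2·133 + 87/18 + 115/2.8
= 266 + 4.83 + 41.07
= 311.9 mOsm/kg ≈ 311.9 mOsm/kg
Osmolar gap = measured − calculated = 313 − 311.9 = 1.1 mOsm/kg

1.1 mOsm/kg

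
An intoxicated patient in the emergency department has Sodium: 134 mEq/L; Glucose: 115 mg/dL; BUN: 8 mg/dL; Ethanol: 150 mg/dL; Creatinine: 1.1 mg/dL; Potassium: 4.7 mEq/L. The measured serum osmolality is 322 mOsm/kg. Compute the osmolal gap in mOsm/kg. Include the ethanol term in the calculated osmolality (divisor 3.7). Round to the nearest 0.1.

4.2 mOsm/kg

Calculated osmolality = 2·Na + glucose/18 + BUN/2.8 + ethanol/3.7
= 2·134 + 115/18 + 8/2.8 + 150/3.7
= 268 + 6.39 + 2.86 + 40.54
= 317.79 mOsm/kg ≈ 317.8 mOsm/kg
Osmolar gap = measured − calculated = 322 − 317.8 = 4.2 mOsm/kg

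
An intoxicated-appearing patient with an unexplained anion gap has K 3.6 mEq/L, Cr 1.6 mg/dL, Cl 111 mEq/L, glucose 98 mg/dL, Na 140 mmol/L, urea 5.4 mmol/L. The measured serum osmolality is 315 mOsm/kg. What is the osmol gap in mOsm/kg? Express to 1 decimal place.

Calculated osmolality = 2·Na + glucose/18 + urea
= 2·140 + 98/18 + 5.4
= 280 + 5.44 + 5.40
= 290.84 mOsm/kg ≈ 290.8 mOsm/kg
Osmolar gap = measured − calculated = 315 − 290.8 = 24.2 mOsm/kg

24.2 mOsm/kg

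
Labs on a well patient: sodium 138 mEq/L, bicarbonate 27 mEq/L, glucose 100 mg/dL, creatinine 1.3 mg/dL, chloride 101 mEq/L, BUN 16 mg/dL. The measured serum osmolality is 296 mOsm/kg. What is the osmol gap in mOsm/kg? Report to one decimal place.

8.7 mOsm/kg

Calculated osmolality = 2·Na + glucose/18 + BUN/2.8
= 2·138 + 100/18 + 16/2.8
= 276 + 5.56 + 5.71
= 287.27 mOsm/kg ≈ 287.3 mOsm/kg
Osmolar gap = measured − calculated = 296 − 287.3 = 8.7 mOsm/kg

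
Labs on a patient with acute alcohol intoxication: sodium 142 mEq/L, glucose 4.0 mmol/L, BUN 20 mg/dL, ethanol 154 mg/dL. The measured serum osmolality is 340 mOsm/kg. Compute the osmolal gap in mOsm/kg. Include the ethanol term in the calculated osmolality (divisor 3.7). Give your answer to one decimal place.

3.2 mOsm/kg

Calculated osmolality = 2·Na + glucose + BUN/2.8 + ethanol/3.7
= 2·142 + 4 + 20/2.8 + 154/3.7
= 284 + 4 + 7.14 + 41.62
= 336.76 mOsm/kg ≈ 336.8 mOsm/kg
Osmolar gap = measured − calculated = 340 − 336.8 = 3.2 mOsm/kg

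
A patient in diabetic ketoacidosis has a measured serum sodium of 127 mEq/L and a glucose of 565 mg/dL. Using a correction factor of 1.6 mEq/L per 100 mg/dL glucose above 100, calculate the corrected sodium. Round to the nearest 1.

Corrected Na = measured Na + 1.6 · (glucose − 100)/100
= 127 + 1.6 · (565 − 100)/100
= 127 + 7.4
= 134.4 mEq/L

134 mEq/L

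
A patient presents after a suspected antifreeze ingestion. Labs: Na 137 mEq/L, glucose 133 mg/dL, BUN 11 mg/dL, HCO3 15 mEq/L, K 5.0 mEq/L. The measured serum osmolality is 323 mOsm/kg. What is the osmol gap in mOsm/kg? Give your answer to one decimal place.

37.7 mOsm/kg

Calculated osmolality = 2·Na + glucose/18 + BUN/2.8
= 2·137 + 133/18 + 11/2.8
= 274 + 7.39 + 3.93
= 285.32 mOsm/kg ≈ 285.3 mOsm/kg
Osmolar gap = measured − calculated = 323 − 285.3 = 37.7 mOsm/kg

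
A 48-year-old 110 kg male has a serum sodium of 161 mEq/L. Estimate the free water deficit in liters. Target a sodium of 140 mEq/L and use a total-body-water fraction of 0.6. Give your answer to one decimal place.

TBW = 0.6 · 110 = 66 L
Free water deficit = TBW · (Na/140 − 1)
= 66 · (161/140 − 1)
= 66 · 0.15
= 9.9 L

9.9 L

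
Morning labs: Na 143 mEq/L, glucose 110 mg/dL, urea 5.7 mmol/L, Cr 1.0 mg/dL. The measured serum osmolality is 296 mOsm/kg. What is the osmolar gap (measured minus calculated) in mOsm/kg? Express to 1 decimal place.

-1.8 mOsm/kg

Calculated osmolality = 2·Na + glucose/18 + urea
= 2·143 + 110/18 + 5.7
= 286 + 6.11 + 5.70
= 297.81 mOsm/kg ≈ 297.8 mOsm/kg
Osmolar gap = measured − calculated = 296 − 297.8 = -1.8 mOsm/kg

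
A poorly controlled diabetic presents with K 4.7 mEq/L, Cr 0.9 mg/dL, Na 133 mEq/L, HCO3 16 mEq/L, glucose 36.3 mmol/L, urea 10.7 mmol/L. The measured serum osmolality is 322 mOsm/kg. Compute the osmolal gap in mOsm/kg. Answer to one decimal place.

9.0 mOsm/kg

Calculated osmolality = 2·Na + glucose + urea
= 2·133 + 36.3 + 10.7
= 266 + 36.30 + 10.70
= 313 mOsm/kg ≈ 313.0 mOsm/kg
Osmolar gap = measured − calculated = 322 − 313.0 = 9.0 mOsm/kg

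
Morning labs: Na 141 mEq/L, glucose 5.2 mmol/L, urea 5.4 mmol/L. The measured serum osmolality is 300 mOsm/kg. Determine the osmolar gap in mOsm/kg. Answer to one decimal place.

Calculated osmolality = 2·Na + glucose + urea
= 2·141 + 5.2 + 5.4
= 282 + 5.20 + 5.40
= 292.6 mOsm/kg ≈ 292.6 mOsm/kg
Osmolar gap = measured − calculated = 300 − 292.6 = 7.4 mOsm/kg

7.4 mOsm/kg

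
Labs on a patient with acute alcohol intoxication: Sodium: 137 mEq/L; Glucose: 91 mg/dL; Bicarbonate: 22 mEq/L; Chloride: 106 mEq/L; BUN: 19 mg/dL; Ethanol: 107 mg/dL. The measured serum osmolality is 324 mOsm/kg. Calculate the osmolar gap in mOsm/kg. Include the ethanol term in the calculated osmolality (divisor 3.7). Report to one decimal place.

Calculated osmolality = 2·Na + glucose/18 + BUN/2.8 + ethanol/3.7
= 2·137 + 91/18 + 19/2.8 + 107/3.7
= 274 + 5.06 + 6.79 + 28.92
= 314.77 mOsm/kg ≈ 314.8 mOsm/kg
Osmolar gap = measured − calculated = 324 − 314.8 = 9.2 mOsm/kg

9.2 mOsm/kg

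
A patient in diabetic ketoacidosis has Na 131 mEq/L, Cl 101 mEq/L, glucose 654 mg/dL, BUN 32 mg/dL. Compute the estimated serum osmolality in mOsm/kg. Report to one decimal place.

Calculated osmolality = 2·Na + glucose/18 + BUN/2.8
= 2·131 + 654/18 + 32/2.8
= 262 + 36.33 + 11.43
= 309.76 mOsm/kg

309.8 mOsm/kg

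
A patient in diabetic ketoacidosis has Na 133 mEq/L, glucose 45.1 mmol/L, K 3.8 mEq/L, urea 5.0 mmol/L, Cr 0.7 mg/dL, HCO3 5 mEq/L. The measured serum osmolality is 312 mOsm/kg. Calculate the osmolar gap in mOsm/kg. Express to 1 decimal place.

Calculated osmolality = 2·Na + glucose + urea
= 2·133 + 45.1 + 5
= 266 + 45.10 + 5
= 316.1 mOsm/kg ≈ 316.1 mOsm/kg
Osmolar gap = measured − calculated = 312 − 316.1 = -4.1 mOsm/kg

-4.1 mOsm/kg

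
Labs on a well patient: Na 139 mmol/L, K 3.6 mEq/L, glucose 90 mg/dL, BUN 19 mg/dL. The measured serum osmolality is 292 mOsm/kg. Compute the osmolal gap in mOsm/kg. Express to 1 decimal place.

Calculated osmolality = 2·Na + glucose/18 + BUN/2.8
= 2·139 + 90/18 + 19/2.8
= 278 + 5 + 6.79
= 289.79 mOsm/kg ≈ 289.8 mOsm/kg
Osmolar gap = measured − calculated = 292 − 289.8 = 2.2 mOsm/kg

2.2 mOsm/kg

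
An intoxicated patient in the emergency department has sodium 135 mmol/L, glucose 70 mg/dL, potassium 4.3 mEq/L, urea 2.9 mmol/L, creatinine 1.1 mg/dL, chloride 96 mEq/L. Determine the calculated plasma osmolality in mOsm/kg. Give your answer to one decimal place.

Calculated osmolality = 2·Na + glucose/18 + urea
= 2·135 + 70/18 + 2.9
= 270 + 3.89 + 2.90
= 276.79 mOsm/kg

276.8 mOsm/kg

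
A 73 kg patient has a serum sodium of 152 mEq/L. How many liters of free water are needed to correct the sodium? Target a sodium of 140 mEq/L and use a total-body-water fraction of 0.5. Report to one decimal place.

TBW = 0.5 · 73 = 36.5 L
Free water deficit = TBW · (Na/140 − 1)
= 36.5 · (152/140 − 1)
= 36.5 · 0.0857
= 3.13 L

3.1 L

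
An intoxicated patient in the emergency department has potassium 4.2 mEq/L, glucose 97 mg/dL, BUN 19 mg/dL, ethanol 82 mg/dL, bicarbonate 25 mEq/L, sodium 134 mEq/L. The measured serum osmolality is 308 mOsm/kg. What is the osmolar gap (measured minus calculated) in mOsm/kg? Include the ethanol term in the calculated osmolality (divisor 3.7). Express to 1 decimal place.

5.7 mOsm/kg

Calculated osmolality = 2·Na + glucose/18 + BUN/2.8 + ethanol/3.7
= 2·134 + 97/18 + 19/2.8 + 82/3.7
= 268 + 5.39 + 6.79 + 22.16
= 302.34 mOsm/kg ≈ 302.3 mOsm/kg
Osmolar gap = measured − calculated = 308 − 302.3 = 5.7 mOsm/kg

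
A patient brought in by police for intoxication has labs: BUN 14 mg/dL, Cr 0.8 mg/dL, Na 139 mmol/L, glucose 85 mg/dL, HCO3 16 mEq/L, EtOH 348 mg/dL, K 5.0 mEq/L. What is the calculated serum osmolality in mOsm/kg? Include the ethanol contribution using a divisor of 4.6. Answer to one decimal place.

Calculated osmolality = 2·Na + glucose/18 + BUN/2.8 + ethanol/4.6
= 2·139 + 85/18 + 14/2.8 + 348/4.6
= 278 + 4.72 + 5 + 75.65
= 363.37 mOsm/kg

363.4 mOsm/kg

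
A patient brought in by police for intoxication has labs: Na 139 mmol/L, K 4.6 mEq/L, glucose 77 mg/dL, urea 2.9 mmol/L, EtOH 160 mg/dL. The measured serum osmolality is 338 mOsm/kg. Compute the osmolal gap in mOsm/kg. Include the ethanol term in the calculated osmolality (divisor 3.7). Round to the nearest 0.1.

Calculated osmolality = 2·Na + glucose/18 + urea + ethanol/3.7
= 2·139 + 77/18 + 2.9 + 160/3.7
= 278 + 4.28 + 2.90 + 43.24
= 328.42 mOsm/kg ≈ 328.4 mOsm/kg
Osmolar gap = measured − calculated = 338 − 328.4 = 9.6 mOsm/kg

9.6 mOsm/kg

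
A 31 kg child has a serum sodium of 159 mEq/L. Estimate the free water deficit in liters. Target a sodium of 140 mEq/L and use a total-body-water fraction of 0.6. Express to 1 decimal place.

2.5 L

TBW = 0.6 · 31 = 18.6 L
Free water deficit = TBW · (Na/140 − 1)
= 18.6 · (159/140 − 1)
= 18.6 · 0.1357
= 2.52 L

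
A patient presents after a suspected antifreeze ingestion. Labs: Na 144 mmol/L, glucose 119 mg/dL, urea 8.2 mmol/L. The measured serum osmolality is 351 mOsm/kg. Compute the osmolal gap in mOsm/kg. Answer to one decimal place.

Calculated osmolality = 2·Na + glucose/18 + urea
= 2·144 + 119/18 + 8.2
= 288 + 6.61 + 8.20
= 302.81 mOsm/kg ≈ 302.8 mOsm/kg
Osmolar gap = measured − calculated = 351 − 302.8 = 48.2 mOsm/kg

48.2 mOsm/kg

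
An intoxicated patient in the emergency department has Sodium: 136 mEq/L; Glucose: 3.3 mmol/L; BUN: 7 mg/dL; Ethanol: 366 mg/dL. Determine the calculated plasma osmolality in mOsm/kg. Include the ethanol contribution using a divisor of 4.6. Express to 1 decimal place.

Calculated osmolality = 2·Na + glucose + BUN/2.8 + ethanol/4.6
= 2·136 + 3.3 + 7/2.8 + 366/4.6
= 272 + 3.30 + 2.50 + 79.57
= 357.37 mOsm/kg

357.4 mOsm/kg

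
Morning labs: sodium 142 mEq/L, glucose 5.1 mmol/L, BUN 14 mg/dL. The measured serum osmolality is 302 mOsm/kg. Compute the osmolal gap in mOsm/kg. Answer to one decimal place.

Calculated osmolality = 2·Na + glucose + BUN/2.8
= 2·142 + 5.1 + 14/2.8
= 284 + 5.10 + 5
= 294.1 mOsm/kg ≈ 294.1 mOsm/kg
Osmolar gap = measured − calculated = 302 − 294.1 = 7.9 mOsm/kg

7.9 mOsm/kg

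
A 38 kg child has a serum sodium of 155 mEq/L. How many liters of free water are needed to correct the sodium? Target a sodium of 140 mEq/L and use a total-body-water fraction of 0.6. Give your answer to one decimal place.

2.4 L

TBW = 0.6 · 38 = 22.8 L
Free water deficit = TBW · (Na/140 − 1)
= 22.8 · (155/140 − 1)
= 22.8 · 0.1071
= 2.44 L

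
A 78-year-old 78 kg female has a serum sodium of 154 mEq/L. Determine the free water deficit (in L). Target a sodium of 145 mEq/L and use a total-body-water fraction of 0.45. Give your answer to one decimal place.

TBW = 0.45 · 78 = 35.1 L
Free water deficit = TBW · (Na/145 − 1)
= 35.1 · (154/145 − 1)
= 35.1 · 0.0621
= 2.18 L

2.2 L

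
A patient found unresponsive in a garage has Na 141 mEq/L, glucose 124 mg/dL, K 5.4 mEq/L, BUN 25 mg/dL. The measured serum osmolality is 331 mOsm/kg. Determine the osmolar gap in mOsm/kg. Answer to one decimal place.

33.2 mOsm/kg

Calculated osmolality = 2·Na + glucose/18 + BUN/2.8
= 2·141 + 124/18 + 25/2.8
= 282 + 6.89 + 8.93
= 297.82 mOsm/kg ≈ 297.8 mOsm/kg
Osmolar gap = measured − calculated = 331 − 297.8 = 33.2 mOsm/kg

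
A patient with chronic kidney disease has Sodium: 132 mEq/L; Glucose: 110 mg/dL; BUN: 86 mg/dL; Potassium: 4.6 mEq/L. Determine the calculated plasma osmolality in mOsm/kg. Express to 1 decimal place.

300.8 mOsm/kg

Calculated osmolality = 2·Na + glucose/18 + BUN/2.8
= 2·132 + 110/18 + 86/2.8
= 264 + 6.11 + 30.71
= 300.82 mOsm/kg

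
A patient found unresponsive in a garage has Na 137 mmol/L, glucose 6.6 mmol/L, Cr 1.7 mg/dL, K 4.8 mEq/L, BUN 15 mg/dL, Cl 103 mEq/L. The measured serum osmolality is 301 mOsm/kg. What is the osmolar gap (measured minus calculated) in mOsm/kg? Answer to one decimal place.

Calculated osmolality = 2·Na + glucose + BUN/2.8
= 2·137 + 6.6 + 15/2.8
= 274 + 6.60 + 5.36
= 285.96 mOsm/kg ≈ 286.0 mOsm/kg
Osmolar gap = measured − calculated = 301 − 286.0 = 15.0 mOsm/kg

15.0 mOsm/kg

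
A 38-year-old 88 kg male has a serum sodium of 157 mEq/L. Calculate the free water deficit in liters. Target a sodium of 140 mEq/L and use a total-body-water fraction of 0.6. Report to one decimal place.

6.4 L

TBW = 0.6 · 88 = 52.8 L
Free water deficit = TBW · (Na/140 − 1)
= 52.8 · (157/140 − 1)
= 52.8 · 0.1214
= 6.41 L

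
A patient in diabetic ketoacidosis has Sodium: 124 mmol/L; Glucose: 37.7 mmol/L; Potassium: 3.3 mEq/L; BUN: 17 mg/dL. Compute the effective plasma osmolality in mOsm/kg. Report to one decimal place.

285.7 mOsm/kg

Effective osmolality excludes urea (freely permeant across cell membranes):
2·Na + glucose
= 2·124 + 37.7
= 248 + 37.7
= 285.7 mOsm/kg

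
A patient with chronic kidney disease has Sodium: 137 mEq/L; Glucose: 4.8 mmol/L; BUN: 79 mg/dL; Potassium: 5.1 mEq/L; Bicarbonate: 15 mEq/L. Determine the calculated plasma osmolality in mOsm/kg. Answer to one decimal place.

307.0 mOsm/kg

Calculated osmolality = 2·Na + glucose + BUN/2.8
= 2·137 + 4.8 + 79/2.8
= 274 + 4.80 + 28.21
= 307.01 mOsm/kg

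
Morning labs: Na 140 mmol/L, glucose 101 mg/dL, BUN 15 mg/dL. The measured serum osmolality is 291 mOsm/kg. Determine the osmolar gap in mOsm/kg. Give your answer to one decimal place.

0.0 mOsm/kg

Calculated osmolality = 2·Na + glucose/18 + BUN/2.8
= 2·140 + 101/18 + 15/2.8
= 280 + 5.61 + 5.36
= 290.97 mOsm/kg ≈ 291.0 mOsm/kg
Osmolar gap = measured − calculated = 291 − 291.0 = 0.0 mOsm/kg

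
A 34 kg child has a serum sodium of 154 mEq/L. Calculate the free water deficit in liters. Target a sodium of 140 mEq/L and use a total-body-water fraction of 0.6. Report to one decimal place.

TBW = 0.6 · 34 = 20.4 L
Free water deficit = TBW · (Na/140 − 1)
= 20.4 · (154/140 − 1)
= 20.4 · 0.1
= 2.04 L

2.0 L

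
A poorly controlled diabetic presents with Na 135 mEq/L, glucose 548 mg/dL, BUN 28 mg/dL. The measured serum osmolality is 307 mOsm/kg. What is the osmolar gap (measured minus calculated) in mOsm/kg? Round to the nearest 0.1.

-3.4 mOsm/kg

Calculated osmolality = 2·Na + glucose/18 + BUN/2.8
= 2·135 + 548/18 + 28/2.8
= 270 + 30.44 + 10
= 310.44 mOsm/kg ≈ 310.4 mOsm/kg
Osmolar gap = measured − calculated = 307 − 310.4 = -3.4 mOsm/kg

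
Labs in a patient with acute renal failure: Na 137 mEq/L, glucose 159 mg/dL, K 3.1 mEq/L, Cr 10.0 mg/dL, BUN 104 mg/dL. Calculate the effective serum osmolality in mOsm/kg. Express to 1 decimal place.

282.8 mOsm/kg

Effective osmolality excludes urea (freely permeant across cell membranes):
2·Na + glucose/18
= 2·137 + 159/18
= 274 + 8.83
= 282.83 mOsm/kg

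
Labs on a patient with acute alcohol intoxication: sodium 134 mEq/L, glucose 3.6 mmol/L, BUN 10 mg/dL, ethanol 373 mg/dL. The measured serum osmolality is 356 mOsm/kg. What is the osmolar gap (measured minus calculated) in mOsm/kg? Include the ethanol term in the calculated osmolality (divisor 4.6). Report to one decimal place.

-0.3 mOsm/kg

Calculated osmolality = 2·Na + glucose + BUN/2.8 + ethanol/4.6
= 2·134 + 3.6 + 10/2.8 + 373/4.6
= 268 + 3.60 + 3.57 + 81.09
= 356.26 mOsm/kg ≈ 356.3 mOsm/kg
Osmolar gap = measured − calculated = 356 − 356.3 = -0.3 mOsm/kg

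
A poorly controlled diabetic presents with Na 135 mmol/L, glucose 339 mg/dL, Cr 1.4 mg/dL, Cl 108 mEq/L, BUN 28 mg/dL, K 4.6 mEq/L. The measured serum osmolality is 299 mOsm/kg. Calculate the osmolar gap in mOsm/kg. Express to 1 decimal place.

Calculated osmolality = 2·Na + glucose/18 + BUN/2.8
= 2·135 + 339/18 + 28/2.8
= 270 + 18.83 + 10
= 298.83 mOsm/kg ≈ 298.8 mOsm/kg
Osmolar gap = measured − calculated = 299 − 298.8 = 0.2 mOsm/kg

0.2 mOsm/kg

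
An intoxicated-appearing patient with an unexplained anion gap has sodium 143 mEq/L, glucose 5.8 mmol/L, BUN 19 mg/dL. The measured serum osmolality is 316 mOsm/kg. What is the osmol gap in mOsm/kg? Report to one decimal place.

17.4 mOsm/kg

Calculated osmolality = 2·Na + glucose + BUN/2.8
= 2·143 + 5.8 + 19/2.8
= 286 + 5.80 + 6.79
= 298.59 mOsm/kg ≈ 298.6 mOsm/kg
Osmolar gap = measured − calculated = 316 − 298.6 = 17.4 mOsm/kg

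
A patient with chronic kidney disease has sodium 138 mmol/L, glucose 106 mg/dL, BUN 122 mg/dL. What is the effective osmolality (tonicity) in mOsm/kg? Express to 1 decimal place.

281.9 mOsm/kg

Effective osmolality excludes urea (freely permeant across cell membranes):
2·Na + glucose/18
= 2·138 + 106/18
= 276 + 5.89
= 281.89 mOsm/kg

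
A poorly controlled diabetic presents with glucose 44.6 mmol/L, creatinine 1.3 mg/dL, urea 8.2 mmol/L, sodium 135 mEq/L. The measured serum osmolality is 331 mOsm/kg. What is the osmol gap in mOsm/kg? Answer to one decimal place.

Calculated osmolality = 2·Na + glucose + urea
= 2·135 + 44.6 + 8.2
= 270 + 44.60 + 8.20
= 322.8 mOsm/kg ≈ 322.8 mOsm/kg
Osmolar gap = measured − calculated = 331 − 322.8 = 8.2 mOsm/kg

8.2 mOsm/kg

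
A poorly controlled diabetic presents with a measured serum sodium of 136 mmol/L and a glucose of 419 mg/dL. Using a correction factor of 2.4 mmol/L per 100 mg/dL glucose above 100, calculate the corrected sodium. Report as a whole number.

Corrected Na = measured Na + 2.4 · (glucose − 100)/100
= 136 + 2.4 · (419 − 100)/100
= 136 + 7.7
= 143.7 mmol/L

144 mmol/L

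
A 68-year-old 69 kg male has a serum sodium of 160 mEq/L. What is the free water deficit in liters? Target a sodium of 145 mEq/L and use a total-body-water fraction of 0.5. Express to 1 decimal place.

3.6 L

TBW = 0.5 · 69 = 34.5 L
Free water deficit = TBW · (Na/145 − 1)
= 34.5 · (160/145 − 1)
= 34.5 · 0.1034
= 3.57 L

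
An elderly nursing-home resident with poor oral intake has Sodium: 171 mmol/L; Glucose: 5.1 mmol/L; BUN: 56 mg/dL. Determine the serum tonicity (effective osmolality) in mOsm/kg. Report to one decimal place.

Effective osmolality excludes urea (freely permeant across cell membranes):
2·Na + glucose
= 2·171 + 5.1
= 342 + 5.1
= 347.1 mOsm/kg

347.1 mOsm/kg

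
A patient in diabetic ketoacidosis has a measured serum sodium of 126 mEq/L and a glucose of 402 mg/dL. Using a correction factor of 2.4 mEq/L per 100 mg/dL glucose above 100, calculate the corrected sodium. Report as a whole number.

133 mEq/L

Corrected Na = measured Na + 2.4 · (glucose − 100)/100
= 126 + 2.4 · (402 − 100)/100
= 126 + 7.2
= 133.2 mEq/L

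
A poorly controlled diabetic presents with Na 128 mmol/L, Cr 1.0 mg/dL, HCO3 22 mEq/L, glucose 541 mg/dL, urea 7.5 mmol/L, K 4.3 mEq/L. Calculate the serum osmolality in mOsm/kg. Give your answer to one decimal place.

293.6 mOsm/kg

Calculated osmolality = 2·Na + glucose/18 + urea
= 2·128 + 541/18 + 7.5
= 256 + 30.06 + 7.50
= 293.56 mOsm/kg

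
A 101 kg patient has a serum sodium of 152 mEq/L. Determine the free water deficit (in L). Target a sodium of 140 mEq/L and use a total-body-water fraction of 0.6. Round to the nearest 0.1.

TBW = 0.6 · 101 = 60.6 L
Free water deficit = TBW · (Na/140 − 1)
= 60.6 · (152/140 − 1)
= 60.6 · 0.0857
= 5.19 L

5.2 L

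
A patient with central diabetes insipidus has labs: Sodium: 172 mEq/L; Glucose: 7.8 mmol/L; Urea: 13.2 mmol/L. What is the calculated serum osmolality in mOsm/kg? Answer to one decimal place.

365.0 mOsm/kg

Calculated osmolality = 2·Na + glucose + urea
= 2·172 + 7.8 + 13.2
= 344 + 7.80 + 13.20
= 365 mOsm/kg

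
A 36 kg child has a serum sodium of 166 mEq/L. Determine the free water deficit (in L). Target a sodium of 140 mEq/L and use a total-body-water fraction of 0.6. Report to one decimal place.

4.0 L

TBW = 0.6 · 36 = 21.6 L
Free water deficit = TBW · (Na/140 − 1)
= 21.6 · (166/140 − 1)
= 21.6 · 0.1857
= 4.01 L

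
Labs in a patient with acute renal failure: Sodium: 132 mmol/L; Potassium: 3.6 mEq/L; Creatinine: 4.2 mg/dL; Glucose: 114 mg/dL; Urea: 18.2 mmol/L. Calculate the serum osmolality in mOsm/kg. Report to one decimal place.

Calculated osmolality = 2·Na + glucose/18 + urea
= 2·132 + 114/18 + 18.2
= 264 + 6.33 + 18.20
= 288.53 mOsm/kg

288.5 mOsm/kg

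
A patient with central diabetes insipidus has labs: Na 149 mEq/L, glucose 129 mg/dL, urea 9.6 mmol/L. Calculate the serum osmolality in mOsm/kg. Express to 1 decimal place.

Calculated osmolality = 2·Na + glucose/18 + urea
= 2·149 + 129/18 + 9.6
= 298 + 7.17 + 9.60
= 314.77 mOsm/kg

314.8 mOsm/kg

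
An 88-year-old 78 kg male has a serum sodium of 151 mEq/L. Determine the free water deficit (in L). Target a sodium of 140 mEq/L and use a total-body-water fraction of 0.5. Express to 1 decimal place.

TBW = 0.5 · 78 = 39 L
Free water deficit = TBW · (Na/140 − 1)
= 39 · (151/140 − 1)
= 39 · 0.0786
= 3.07 L

3.1 L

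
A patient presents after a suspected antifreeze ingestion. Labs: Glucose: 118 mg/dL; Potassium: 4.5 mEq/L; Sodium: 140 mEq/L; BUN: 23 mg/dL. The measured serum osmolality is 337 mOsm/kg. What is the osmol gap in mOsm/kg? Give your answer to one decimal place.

Calculated osmolality = 2·Na + glucose/18 + BUN/2.8
= 2·140 + 118/18 + 23/2.8
= 280 + 6.56 + 8.21
= 294.77 mOsm/kg ≈ 294.8 mOsm/kg
Osmolar gap = measured − calculated = 337 − 294.8 = 42.2 mOsm/kg

42.2 mOsm/kg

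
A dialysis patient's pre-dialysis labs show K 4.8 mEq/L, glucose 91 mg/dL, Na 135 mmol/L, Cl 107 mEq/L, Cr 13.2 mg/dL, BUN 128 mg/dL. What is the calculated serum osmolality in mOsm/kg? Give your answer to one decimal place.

Calculated osmolality = 2·Na + glucose/18 + BUN/2.8
= 2·135 + 91/18 + 128/2.8
= 270 + 5.06 + 45.71
= 320.77 mOsm/kg

320.8 mOsm/kg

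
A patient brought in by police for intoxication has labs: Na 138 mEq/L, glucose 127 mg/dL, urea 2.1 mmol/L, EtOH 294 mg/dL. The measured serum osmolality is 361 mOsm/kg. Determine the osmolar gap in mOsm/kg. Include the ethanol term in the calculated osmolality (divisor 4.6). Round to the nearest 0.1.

Calculated osmolality = 2·Na + glucose/18 + urea + ethanol/4.6
= 2·138 + 127/18 + 2.1 + 294/4.6
= 276 + 7.06 + 2.10 + 63.91
= 349.07 mOsm/kg ≈ 349.1 mOsm/kg
Osmolar gap = measured − calculated = 361 − 349.1 = 11.9 mOsm/kg

11.9 mOsm/kg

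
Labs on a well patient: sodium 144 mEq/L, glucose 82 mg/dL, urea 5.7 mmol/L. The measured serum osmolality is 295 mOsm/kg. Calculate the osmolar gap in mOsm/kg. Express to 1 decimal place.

-3.3 mOsm/kg

Calculated osmolality = 2·Na + glucose/18 + urea
= 2·144 + 82/18 + 5.7
= 288 + 4.56 + 5.70
= 298.26 mOsm/kg ≈ 298.3 mOsm/kg
Osmolar gap = measured − calculated = 295 − 298.3 = -3.3 mOsm/kg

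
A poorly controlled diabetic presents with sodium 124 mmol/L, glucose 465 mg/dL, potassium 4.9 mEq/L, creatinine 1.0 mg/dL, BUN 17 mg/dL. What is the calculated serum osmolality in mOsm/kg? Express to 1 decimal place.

279.9 mOsm/kg

Calculated osmolality = 2·Na + glucose/18 + BUN/2.8
= 2·124 + 465/18 + 17/2.8
= 248 + 25.83 + 6.07
= 279.9 mOsm/kg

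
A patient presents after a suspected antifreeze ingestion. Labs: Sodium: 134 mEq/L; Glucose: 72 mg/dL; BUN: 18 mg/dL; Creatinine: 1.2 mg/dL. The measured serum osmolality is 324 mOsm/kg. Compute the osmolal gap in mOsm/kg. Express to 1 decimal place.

45.6 mOsm/kg

Calculated osmolality = 2·Na + glucose/18 + BUN/2.8
= 2·134 + 72/18 + 18/2.8
= 268 + 4 + 6.43
= 278.43 mOsm/kg ≈ 278.4 mOsm/kg
Osmolar gap = measured − calculated = 324 − 278.4 = 45.6 mOsm/kg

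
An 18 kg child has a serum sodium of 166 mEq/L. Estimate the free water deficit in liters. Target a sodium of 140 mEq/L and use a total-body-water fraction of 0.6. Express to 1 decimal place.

2.0 L

TBW = 0.6 · 18 = 10.8 L
Free water deficit = TBW · (Na/140 − 1)
= 10.8 · (166/140 − 1)
= 10.8 · 0.1857
= 2.01 L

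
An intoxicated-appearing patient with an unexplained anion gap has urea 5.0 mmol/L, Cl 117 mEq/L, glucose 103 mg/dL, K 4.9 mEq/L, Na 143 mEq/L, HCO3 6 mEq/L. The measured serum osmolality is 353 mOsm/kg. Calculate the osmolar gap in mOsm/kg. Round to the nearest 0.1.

Calculated osmolality = 2·Na + glucose/18 + urea
= 2·143 + 103/18 + 5
= 286 + 5.72 + 5
= 296.72 mOsm/kg ≈ 296.7 mOsm/kg
Osmolar gap = measured − calculated = 353 − 296.7 = 56.3 mOsm/kg

56.3 mOsm/kg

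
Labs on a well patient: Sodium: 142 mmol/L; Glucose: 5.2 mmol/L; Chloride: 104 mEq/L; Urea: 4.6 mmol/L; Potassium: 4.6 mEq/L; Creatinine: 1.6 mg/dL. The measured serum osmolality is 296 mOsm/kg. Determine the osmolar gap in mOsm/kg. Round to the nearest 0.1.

2.2 mOsm/kg

Calculated osmolality = 2·Na + glucose + urea
= 2·142 + 5.2 + 4.6
= 284 + 5.20 + 4.60
= 293.8 mOsm/kg ≈ 293.8 mOsm/kg
Osmolar gap = measured − calculated = 296 − 293.8 = 2.2 mOsm/kg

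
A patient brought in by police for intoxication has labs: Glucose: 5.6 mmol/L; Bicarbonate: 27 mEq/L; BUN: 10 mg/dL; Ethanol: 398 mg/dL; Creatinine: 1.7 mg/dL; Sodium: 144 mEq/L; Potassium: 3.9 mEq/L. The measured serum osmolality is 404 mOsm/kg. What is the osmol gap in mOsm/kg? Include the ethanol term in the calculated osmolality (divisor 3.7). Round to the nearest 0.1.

Calculated osmolality = 2·Na + glucose + BUN/2.8 + ethanol/3.7
= 2·144 + 5.6 + 10/2.8 + 398/3.7
= 288 + 5.60 + 3.57 + 107.57
= 404.74 mOsm/kg ≈ 404.7 mOsm/kg
Osmolar gap = measured − calculated = 404 − 404.7 = -0.7 mOsm/kg

-0.7 mOsm/kg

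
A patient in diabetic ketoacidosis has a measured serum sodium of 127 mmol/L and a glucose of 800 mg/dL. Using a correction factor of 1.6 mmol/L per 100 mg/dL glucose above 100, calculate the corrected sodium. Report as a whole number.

138 mmol/L

Corrected Na = measured Na + 1.6 · (glucose − 100)/100
= 127 + 1.6 · (800 − 100)/100
= 127 + 11.2
= 138.2 mmol/L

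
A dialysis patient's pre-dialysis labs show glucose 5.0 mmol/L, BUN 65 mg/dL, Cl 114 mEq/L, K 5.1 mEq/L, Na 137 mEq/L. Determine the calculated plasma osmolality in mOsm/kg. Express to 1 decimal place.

302.2 mOsm/kg

Calculated osmolality = 2·Na + glucose + BUN/2.8
= 2·137 + 5 + 65/2.8
= 274 + 5 + 23.21
= 302.21 mOsm/kg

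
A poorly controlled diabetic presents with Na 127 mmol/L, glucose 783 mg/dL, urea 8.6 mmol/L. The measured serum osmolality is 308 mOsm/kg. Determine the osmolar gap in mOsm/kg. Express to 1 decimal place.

1.9 mOsm/kg

Calculated osmolality = 2·Na + glucose/18 + urea
= 2·127 + 783/18 + 8.6
= 254 + 43.50 + 8.60
= 306.1 mOsm/kg ≈ 306.1 mOsm/kg
Osmolar gap = measured − calculated = 308 − 306.1 = 1.9 mOsm/kg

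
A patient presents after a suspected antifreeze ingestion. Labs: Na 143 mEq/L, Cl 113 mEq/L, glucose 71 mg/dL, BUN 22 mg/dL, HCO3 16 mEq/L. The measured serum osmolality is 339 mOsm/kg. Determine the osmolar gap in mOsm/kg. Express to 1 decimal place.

Calculated osmolality = 2·Na + glucose/18 + BUN/2.8
= 2·143 + 71/18 + 22/2.8
= 286 + 3.94 + 7.86
= 297.8 mOsm/kg ≈ 297.8 mOsm/kg
Osmolar gap = measured − calculated = 339 − 297.8 = 41.2 mOsm/kg

41.2 mOsm/kg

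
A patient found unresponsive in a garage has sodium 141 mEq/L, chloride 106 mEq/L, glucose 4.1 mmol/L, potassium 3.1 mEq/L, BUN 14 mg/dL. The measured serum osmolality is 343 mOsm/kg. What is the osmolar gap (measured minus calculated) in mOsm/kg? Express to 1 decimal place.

Calculated osmolality = 2·Na + glucose + BUN/2.8
= 2·141 + 4.1 + 14/2.8
= 282 + 4.10 + 5
= 291.1 mOsm/kg ≈ 291.1 mOsm/kg
Osmolar gap = measured − calculated = 343 − 291.1 = 51.9 mOsm/kg

51.9 mOsm/kg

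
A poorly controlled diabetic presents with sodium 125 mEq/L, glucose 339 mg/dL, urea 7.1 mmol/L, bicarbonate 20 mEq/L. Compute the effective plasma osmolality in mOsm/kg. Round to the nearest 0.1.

Effective osmolality excludes urea (freely permeant across cell membranes):
2·Na + glucose/18
= 2·125 + 339/18
= 250 + 18.83
= 268.83 mOsm/kg

268.8 mOsm/kg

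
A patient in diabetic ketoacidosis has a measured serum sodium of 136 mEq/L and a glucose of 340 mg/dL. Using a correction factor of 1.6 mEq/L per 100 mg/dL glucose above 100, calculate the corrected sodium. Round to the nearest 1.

Corrected Na = measured Na + 1.6 · (glucose − 100)/100
= 136 + 1.6 · (340 − 100)/100
= 136 + 3.8
= 139.8 mEq/L

140 mEq/L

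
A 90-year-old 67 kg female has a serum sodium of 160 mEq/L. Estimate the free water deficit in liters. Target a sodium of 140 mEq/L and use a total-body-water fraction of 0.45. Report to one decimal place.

4.3 L

TBW = 0.45 · 67 = 30.15 L
Free water deficit = TBW · (Na/140 − 1)
= 30.15 · (160/140 − 1)
= 30.15 · 0.1429
= 4.31 L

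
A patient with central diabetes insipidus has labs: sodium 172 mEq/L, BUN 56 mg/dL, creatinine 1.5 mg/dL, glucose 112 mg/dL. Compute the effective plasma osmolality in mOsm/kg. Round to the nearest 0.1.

350.2 mOsm/kg

Effective osmolality excludes urea (freely permeant across cell membranes):
2·Na + glucose/18
= 2·172 + 112/18
= 344 + 6.22
= 350.22 mOsm/kg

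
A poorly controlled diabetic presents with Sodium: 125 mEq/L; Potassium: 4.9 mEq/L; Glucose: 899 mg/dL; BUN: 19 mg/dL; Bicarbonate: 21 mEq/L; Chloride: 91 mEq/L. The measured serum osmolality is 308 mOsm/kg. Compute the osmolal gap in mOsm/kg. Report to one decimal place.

1.3 mOsm/kg

Calculated osmolality = 2·Na + glucose/18 + BUN/2.8
= 2·125 + 899/18 + 19/2.8
= 250 + 49.94 + 6.79
= 306.73 mOsm/kg ≈ 306.7 mOsm/kg
Osmolar gap = measured − calculated = 308 − 306.7 = 1.3 mOsm/kg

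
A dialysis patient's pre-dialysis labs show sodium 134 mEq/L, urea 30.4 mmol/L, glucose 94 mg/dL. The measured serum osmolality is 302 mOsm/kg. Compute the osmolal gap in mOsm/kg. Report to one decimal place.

-1.6 mOsm/kg

Calculated osmolality = 2·Na + glucose/18 + urea
= 2·134 + 94/18 + 30.4
= 268 + 5.22 + 30.40
= 303.62 mOsm/kg ≈ 303.6 mOsm/kg
Osmolar gap = measured − calculated = 302 − 303.6 = -1.6 mOsm/kg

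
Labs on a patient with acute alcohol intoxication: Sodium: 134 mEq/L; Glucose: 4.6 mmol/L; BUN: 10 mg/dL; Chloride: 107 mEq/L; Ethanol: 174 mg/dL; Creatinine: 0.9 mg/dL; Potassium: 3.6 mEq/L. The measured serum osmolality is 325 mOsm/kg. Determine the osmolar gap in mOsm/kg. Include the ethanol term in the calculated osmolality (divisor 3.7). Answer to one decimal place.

Calculated osmolality = 2·Na + glucose + BUN/2.8 + ethanol/3.7
= 2·134 + 4.6 + 10/2.8 + 174/3.7
= 268 + 4.60 + 3.57 + 47.03
= 323.2 mOsm/kg ≈ 323.2 mOsm/kg
Osmolar gap = measured − calculated = 325 − 323.2 = 1.8 mOsm/kg

1.8 mOsm/kg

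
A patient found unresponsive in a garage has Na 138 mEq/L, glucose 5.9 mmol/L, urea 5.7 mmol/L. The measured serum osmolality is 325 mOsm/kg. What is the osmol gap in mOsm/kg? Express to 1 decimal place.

37.4 mOsm/kg

Calculated osmolality = 2·Na + glucose + urea
= 2·138 + 5.9 + 5.7
= 276 + 5.90 + 5.70
= 287.6 mOsm/kg ≈ 287.6 mOsm/kg
Osmolar gap = measured − calculated = 325 − 287.6 = 37.4 mOsm/kg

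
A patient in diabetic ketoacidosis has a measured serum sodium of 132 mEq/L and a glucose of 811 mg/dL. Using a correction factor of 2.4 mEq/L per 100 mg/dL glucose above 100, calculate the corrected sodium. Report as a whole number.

149 mEq/L

Corrected Na = measured Na + 2.4 · (glucose − 100)/100
= 132 + 2.4 · (811 − 100)/100
= 132 + 17.1
= 149.1 mEq/L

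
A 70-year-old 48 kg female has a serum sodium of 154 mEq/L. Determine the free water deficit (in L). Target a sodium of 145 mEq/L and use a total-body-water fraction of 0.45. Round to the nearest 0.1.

1.3 L

TBW = 0.45 · 48 = 21.6 L
Free water deficit = TBW · (Na/145 − 1)
= 21.6 · (154/145 − 1)
= 21.6 · 0.0621
= 1.34 L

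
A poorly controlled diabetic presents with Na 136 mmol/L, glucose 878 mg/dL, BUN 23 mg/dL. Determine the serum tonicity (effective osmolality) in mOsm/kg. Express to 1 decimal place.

320.8 mOsm/kg

Effective osmolality excludes urea (freely permeant across cell membranes):
2·Na + glucose/18
= 2·136 + 878/18
= 272 + 48.78
= 320.78 mOsm/kg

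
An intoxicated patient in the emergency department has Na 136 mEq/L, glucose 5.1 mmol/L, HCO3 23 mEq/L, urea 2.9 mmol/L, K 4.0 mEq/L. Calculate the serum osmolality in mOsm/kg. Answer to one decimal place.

280.0 mOsm/kg

Calculated osmolality = 2·Na + glucose + urea
= 2·136 + 5.1 + 2.9
= 272 + 5.10 + 2.90
= 280 mOsm/kg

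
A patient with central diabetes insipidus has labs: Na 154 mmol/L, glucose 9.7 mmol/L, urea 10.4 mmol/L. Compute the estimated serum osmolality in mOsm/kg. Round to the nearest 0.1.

328.1 mOsm/kg

Calculated osmolality = 2·Na + glucose + urea
= 2·154 + 9.7 + 10.4
= 308 + 9.70 + 10.40
= 328.1 mOsm/kg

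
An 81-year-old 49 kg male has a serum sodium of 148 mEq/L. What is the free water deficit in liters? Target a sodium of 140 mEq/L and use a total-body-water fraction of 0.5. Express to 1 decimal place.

1.4 L

TBW = 0.5 · 49 = 24.5 L
Free water deficit = TBW · (Na/140 − 1)
= 24.5 · (148/140 − 1)
= 24.5 · 0.0571
= 1.4 L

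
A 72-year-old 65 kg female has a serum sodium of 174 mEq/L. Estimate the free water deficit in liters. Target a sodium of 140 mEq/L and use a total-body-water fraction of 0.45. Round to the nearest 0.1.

7.1 L

TBW = 0.45 · 65 = 29.25 L
Free water deficit = TBW · (Na/140 − 1)
= 29.25 · (174/140 − 1)
= 29.25 · 0.2429
= 7.1 L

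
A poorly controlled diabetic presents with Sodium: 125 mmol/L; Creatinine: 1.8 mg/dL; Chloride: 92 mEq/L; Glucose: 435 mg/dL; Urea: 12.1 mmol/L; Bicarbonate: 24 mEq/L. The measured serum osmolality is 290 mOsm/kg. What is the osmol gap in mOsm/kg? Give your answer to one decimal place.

Calculated osmolality = 2·Na + glucose/18 + urea
= 2·125 + 435/18 + 12.1
= 250 + 24.17 + 12.10
= 286.27 mOsm/kg ≈ 286.3 mOsm/kg
Osmolar gap = measured − calculated = 290 − 286.3 = 3.7 mOsm/kg

3.7 mOsm/kg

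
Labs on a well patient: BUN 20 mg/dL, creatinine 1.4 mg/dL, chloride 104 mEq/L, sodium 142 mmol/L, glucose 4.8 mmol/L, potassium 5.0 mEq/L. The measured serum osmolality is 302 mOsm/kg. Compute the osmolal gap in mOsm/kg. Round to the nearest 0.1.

Calculated osmolality = 2·Na + glucose + BUN/2.8
= 2·142 + 4.8 + 20/2.8
= 284 + 4.80 + 7.14
= 295.94 mOsm/kg ≈ 295.9 mOsm/kg
Osmolar gap = measured − calculated = 302 − 295.9 = 6.1 mOsm/kg

6.1 mOsm/kg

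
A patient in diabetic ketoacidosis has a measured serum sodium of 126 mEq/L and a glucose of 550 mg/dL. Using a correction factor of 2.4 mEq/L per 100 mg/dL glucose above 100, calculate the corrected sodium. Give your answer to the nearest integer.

Corrected Na = measured Na + 2.4 · (glucose − 100)/100
= 126 + 2.4 · (550 − 100)/100
= 126 + 10.8
= 136.8 mEq/L

137 mEq/L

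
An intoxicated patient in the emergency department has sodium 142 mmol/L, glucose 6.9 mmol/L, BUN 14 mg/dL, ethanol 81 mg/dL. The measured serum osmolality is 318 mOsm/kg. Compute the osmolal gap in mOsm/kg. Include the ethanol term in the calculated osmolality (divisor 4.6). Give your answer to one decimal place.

Calculated osmolality = 2·Na + glucose + BUN/2.8 + ethanol/4.6
= 2·142 + 6.9 + 14/2.8 + 81/4.6
= 284 + 6.90 + 5 + 17.61
= 313.51 mOsm/kg ≈ 313.5 mOsm/kg
Osmolar gap = measured − calculated = 318 − 313.5 = 4.5 mOsm/kg

4.5 mOsm/kg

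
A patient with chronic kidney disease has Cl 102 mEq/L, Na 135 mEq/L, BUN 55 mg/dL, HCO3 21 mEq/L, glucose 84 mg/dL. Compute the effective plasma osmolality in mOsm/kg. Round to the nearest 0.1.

Effective osmolality excludes urea (freely permeant across cell membranes):
2·Na + glucose/18
= 2·135 + 84/18
= 270 + 4.67
= 274.67 mOsm/kg

274.7 mOsm/kg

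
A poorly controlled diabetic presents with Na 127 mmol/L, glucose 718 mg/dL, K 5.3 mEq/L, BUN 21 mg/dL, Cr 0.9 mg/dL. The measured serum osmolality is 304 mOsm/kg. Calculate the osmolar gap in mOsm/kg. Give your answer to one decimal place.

Calculated osmolality = 2·Na + glucose/18 + BUN/2.8
= 2·127 + 718/18 + 21/2.8
= 254 + 39.89 + 7.50
= 301.39 mOsm/kg ≈ 301.4 mOsm/kg
Osmolar gap = measured − calculated = 304 − 301.4 = 2.6 mOsm/kg

2.6 mOsm/kg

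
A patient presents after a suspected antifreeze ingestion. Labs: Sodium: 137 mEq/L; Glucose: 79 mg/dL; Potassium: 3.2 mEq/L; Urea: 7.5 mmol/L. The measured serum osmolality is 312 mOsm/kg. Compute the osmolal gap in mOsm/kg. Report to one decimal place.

Calculated osmolality = 2·Na + glucose/18 + urea
= 2·137 + 79/18 + 7.5
= 274 + 4.39 + 7.50
= 285.89 mOsm/kg ≈ 285.9 mOsm/kg
Osmolar gap = measured − calculated = 312 − 285.9 = 26.1 mOsm/kg

26.1 mOsm/kg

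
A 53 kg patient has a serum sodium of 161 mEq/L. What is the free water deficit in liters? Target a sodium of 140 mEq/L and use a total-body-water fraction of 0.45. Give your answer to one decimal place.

3.6 L

TBW = 0.45 · 53 = 23.85 L
Free water deficit = TBW · (Na/140 − 1)
= 23.85 · (161/140 − 1)
= 23.85 · 0.15
= 3.58 L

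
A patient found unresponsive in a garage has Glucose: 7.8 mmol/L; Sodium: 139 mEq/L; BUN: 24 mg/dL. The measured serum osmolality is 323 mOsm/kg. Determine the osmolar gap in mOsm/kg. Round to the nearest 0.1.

Calculated osmolality = 2·Na + glucose + BUN/2.8
= 2·139 + 7.8 + 24/2.8
= 278 + 7.80 + 8.57
= 294.37 mOsm/kg ≈ 294.4 mOsm/kg
Osmolar gap = measured − calculated = 323 − 294.4 = 28.6 mOsm/kg

28.6 mOsm/kg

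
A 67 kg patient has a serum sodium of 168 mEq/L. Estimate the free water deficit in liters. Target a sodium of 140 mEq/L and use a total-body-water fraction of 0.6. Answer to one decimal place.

8.0 L

TBW = 0.6 · 67 = 40.2 L
Free water deficit = TBW · (Na/140 − 1)
= 40.2 · (168/140 − 1)
= 40.2 · 0.2
= 8.04 L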